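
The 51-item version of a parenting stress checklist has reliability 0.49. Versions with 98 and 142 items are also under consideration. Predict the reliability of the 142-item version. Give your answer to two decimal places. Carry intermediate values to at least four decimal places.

Only the ratio of lengths matters: n = 142/51 = 2.7843
r_{142} = n·r / (1 + (n − 1)·r) = 1.3643 / 1.8743 ≈ 0.7279

0.73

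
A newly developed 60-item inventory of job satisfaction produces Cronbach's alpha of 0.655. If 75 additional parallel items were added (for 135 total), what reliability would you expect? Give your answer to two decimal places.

Length ratio n = 135/60 = 2.25
By Spearman-Brown, r_new = n r / (1 + (n − 1) r).
r_new = (2.25 × 0.655) / (1 + (2.25 − 1) × 0.655)
r_new = 1.4738 / 1.8188 ≈ 0.8103

0.81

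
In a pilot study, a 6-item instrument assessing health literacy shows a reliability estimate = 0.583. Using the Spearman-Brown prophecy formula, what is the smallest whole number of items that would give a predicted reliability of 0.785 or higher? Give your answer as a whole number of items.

Spearman-Brown solved for the length factor n:
n = r*(1 − r) / [ r (1 − r*) ]
n = 0.785(1 − 0.583) / [0.583(1 − 0.785)]
n = 0.327345 / 0.125345 ≈ 2.6116
Items needed = n × 6 = 2.6116 × 6 ≈ 15.67 → round up to 16

16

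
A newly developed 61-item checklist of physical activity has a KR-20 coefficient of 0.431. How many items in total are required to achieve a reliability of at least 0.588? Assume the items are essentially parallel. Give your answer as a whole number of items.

115

Invert Spearman-Brown to solve for n:
n = r_target (1 − r_old) / [ r_old (1 − r_target) ]
n = 0.588(1 − 0.431) / [0.431(1 − 0.588)]
  = 0.334572 / 0.177572 = 1.8841
So the test needs 1.8841 × 61 ≈ 114.93 items; rounding up, 115.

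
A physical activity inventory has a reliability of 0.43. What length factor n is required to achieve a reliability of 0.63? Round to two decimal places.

2.26

Spearman-Brown solved for the length factor n:
n = r_target (1 − r_old) / [ r_old (1 − r_target) ]
n = 0.63(1 − 0.43) / [0.43(1 − 0.63)]
  = 0.3591 / 0.1591 = 2.2571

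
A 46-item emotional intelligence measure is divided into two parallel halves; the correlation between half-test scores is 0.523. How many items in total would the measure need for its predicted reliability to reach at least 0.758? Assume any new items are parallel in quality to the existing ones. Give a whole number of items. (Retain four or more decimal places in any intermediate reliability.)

Corrected full-test reliability: r_full = 2 × 0.523 / (1 + 0.523) ≈ 0.6868
n = r_tgt(1 − r_full) / [r_full(1 − r_tgt)] = 0.758 × 0.3132 / (0.6868 × 0.242) ≈ 1.4284
Items = 1.4284 × 46 ≈ 65.71 → 66

66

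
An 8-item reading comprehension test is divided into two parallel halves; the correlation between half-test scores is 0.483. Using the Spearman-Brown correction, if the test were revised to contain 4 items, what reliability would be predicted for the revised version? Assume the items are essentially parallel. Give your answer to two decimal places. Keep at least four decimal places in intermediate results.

Spearman-Brown correction (n = 2): r_full = 2·0.483/(1 + 0.483) = 0.6514
Length factor from 8 to 4 items: n = 4/8 = 0.5000
r_new = n·r_full / (1 + (n − 1)·r_full) = 0.3257 / 0.6743 ≈ 0.4830

0.48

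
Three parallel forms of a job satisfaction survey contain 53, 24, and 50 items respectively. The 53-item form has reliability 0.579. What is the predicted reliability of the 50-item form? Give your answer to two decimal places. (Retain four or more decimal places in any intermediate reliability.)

Only the ratio of lengths matters: n = 50/53 = 0.9434
r_{50} = n·r / (1 + (n − 1)·r) = 0.5462 / 0.9672 ≈ 0.5647

0.56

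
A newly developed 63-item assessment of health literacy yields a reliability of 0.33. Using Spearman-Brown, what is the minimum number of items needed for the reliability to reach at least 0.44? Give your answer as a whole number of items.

Invert Spearman-Brown to solve for n:
n = r*(1 − r) / [ r (1 − r*) ]
n = 0.44 × (1 − 0.33) / [ 0.33 × (1 − 0.44) ]
  = 0.2948 / 0.1848 = 1.5952
So the test needs 1.5952 × 63 ≈ 100.50 items; rounding up, 101.

101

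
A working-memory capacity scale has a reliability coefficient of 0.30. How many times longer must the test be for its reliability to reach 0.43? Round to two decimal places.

Invert Spearman-Brown to solve for n:
n = r*(1 − r) / [ r (1 − r*) ]
n = 0.43(1 − 0.30) / [0.30(1 − 0.43)]
  = 0.3010 / 0.1710 = 1.7602

1.76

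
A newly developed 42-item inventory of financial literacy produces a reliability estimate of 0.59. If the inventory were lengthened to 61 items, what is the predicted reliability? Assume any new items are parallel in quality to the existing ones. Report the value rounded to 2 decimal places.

n = 61/42 = 1.4524
Spearman-Brown: r_new = n·r / (1 + (n − 1)·r)
r_new = (1.4524 × 0.59) / (1 + (1.4524 − 1) × 0.59)
r_new = 0.8569 / 1.2669 ≈ 0.6764

0.68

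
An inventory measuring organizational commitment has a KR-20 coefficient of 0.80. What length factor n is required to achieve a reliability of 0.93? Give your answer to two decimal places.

Rearranging the Spearman-Brown formula for n,
n = r*(1 − r) / [ r (1 − r*) ]
n = 0.93 × (1 − 0.80) / [ 0.80 × (1 − 0.93) ]
  = 0.1860 / 0.0560 = 3.3214

3.32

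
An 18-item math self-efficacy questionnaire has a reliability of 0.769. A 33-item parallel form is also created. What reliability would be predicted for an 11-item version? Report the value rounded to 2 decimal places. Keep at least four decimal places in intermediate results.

0.67

Only the ratio of lengths matters: n = 11/18 = 0.6111
r_{11} = n·r / (1 + (n − 1)·r) = 0.4699 / 0.7009 ≈ 0.6704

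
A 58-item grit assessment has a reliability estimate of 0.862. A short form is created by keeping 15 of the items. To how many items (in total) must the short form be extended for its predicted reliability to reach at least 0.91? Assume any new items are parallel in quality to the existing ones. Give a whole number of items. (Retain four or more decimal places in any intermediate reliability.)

94

Short-form reliability: n = 15/58 = 0.2586; r_15 = n·r/(1+(n−1)r) ≈ 0.6176
Length factor from the short form to reach 0.91: n' = 0.91(1 − 0.6176) / [0.6176(1 − 0.91)] ≈ 6.2605
Items = 6.2605 × 15 ≈ 93.91 → 94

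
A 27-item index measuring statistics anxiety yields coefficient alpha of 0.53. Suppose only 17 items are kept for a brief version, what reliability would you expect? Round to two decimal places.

Length ratio n = 17/27 = 0.6296
Apply the Spearman-Brown prophecy formula, r' = nr / [1 + (n − 1)r]:
r_new = (0.6296 × 0.53) / (1 + (0.6296 − 1) × 0.53)
r_new = 0.3337 / 0.8037 ≈ 0.4152

0.42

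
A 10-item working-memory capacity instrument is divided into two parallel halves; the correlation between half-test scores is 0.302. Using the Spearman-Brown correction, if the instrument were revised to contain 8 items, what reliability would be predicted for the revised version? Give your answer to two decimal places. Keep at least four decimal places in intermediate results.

0.41

Full-test reliability from the split-half r: r_full = 2(0.302)/(1 + 0.302) = 0.4639
Then adjust to 8 items: n = 8/10 = 0.8000
r_new = n·r_full / (1 + (n − 1)·r_full) = 0.3711 / 0.9072 ≈ 0.4091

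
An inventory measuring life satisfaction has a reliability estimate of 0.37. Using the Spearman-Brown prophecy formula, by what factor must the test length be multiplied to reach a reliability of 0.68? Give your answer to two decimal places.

3.62

Rearranging the Spearman-Brown formula for n,
n = r*(1 − r) / [ r (1 − r*) ]
n = 0.68 × (1 − 0.37) / [ 0.37 × (1 − 0.68) ]
  = 0.4284 / 0.1184 = 3.6182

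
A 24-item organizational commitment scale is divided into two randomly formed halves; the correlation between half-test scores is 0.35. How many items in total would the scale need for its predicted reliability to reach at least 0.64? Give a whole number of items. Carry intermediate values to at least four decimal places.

40

r_full = 2(0.35)/(1 + 0.35) = 0.5185
n = r_tgt(1 − r_full) / [r_full(1 − r_tgt)] = 0.64 × 0.4815 / (0.5185 × 0.36) ≈ 1.6509
Required items = 1.6509 × 24 = 39.62, so 40 items.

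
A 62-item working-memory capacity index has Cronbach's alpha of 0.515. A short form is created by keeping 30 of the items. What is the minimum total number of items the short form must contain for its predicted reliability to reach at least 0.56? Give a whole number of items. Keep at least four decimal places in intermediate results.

First, r for the 30-item form: n = 30/62 = 0.4839, so r_30 = 0.4839·0.515/(1 + (0.4839 − 1)·0.515) = 0.3394
Then solve for n' with r_old = 0.3394, r_target = 0.56: n' = 0.56(1 − 0.3394)/[0.3394(1 − 0.56)] = 2.4772
Total items = 2.4772 × 30 = 74.32, rounded up to 75.

75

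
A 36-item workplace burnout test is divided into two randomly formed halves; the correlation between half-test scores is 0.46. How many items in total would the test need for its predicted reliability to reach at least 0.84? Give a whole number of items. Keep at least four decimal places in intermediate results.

Corrected full-test reliability: r_full = 2 × 0.46 / (1 + 0.46) ≈ 0.6301
n = r_tgt(1 − r_full) / [r_full(1 − r_tgt)] = 0.84 × 0.3699 / (0.6301 × 0.16) ≈ 3.0820
Required items = 3.0820 × 36 = 110.95, so 111 items.

111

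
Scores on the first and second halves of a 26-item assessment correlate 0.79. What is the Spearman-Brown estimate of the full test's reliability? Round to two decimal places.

0.88

Apply the Spearman-Brown correction with n = 2:
r_full = 2(0.79) / (1 + 0.79)
r_full = 1.5800 / 1.7900 ≈ 0.8827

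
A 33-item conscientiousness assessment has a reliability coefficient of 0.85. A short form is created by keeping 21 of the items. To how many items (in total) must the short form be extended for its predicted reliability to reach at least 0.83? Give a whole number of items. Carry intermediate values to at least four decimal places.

Short-form reliability: n = 21/33 = 0.6364; r_21 = n·r/(1+(n−1)r) ≈ 0.7829
Then solve for n' with r_old = 0.7829, r_target = 0.83: n' = 0.83(1 − 0.7829)/[0.7829(1 − 0.83)] = 1.3539
Total items = 1.3539 × 21 = 28.43, rounded up to 29.

29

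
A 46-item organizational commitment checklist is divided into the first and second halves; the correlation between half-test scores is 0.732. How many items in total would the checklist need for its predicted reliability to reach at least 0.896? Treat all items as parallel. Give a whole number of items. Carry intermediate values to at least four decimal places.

73

Corrected full-test reliability: r_full = 2 × 0.732 / (1 + 0.732) ≈ 0.8453
n = r_tgt(1 − r_full) / [r_full(1 − r_tgt)] = 0.896 × 0.1547 / (0.8453 × 0.104) ≈ 1.5767
Required items = 1.5767 × 46 = 72.53, so 73 items.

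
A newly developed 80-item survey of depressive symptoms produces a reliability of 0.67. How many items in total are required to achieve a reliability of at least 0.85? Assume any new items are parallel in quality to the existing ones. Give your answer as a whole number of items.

224

Invert Spearman-Brown to solve for n:
n = r*(1 − r) / [ r (1 − r*) ]
n = 0.85(1 − 0.67) / [0.67(1 − 0.85)]
n = 0.2805 / 0.1005 ≈ 2.7910
Items needed = n × 80 = 2.7910 × 80 ≈ 223.28 → round up to 224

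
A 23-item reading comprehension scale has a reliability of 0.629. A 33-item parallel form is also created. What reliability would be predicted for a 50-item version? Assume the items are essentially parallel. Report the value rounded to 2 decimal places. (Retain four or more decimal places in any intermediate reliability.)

The 33-item form is not needed; work directly from the 23-item form with n = 50/23 = 2.1739.
r_{50} = n·r / (1 + (n − 1)·r) = 1.3674 / 1.7384 ≈ 0.7866

0.79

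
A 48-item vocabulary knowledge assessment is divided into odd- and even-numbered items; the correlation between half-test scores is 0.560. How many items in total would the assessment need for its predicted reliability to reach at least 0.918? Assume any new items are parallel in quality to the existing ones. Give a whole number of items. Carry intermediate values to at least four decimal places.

212

r_full = 2(0.560)/(1 + 0.560) = 0.7179
Solve Spearman-Brown for n: n = 0.918(1 − 0.7179) / [0.7179(1 − 0.918)] = 4.3991
Required items = 4.3991 × 48 = 211.16, so 212 items.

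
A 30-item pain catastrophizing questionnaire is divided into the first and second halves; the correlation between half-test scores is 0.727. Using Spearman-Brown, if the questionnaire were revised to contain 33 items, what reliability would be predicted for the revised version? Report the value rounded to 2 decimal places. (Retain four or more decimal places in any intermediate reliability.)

0.85

Spearman-Brown correction (n = 2): r_full = 2·0.727/(1 + 0.727) = 0.8419
Length factor from 30 to 33 items: n = 33/30 = 1.1000
r_new = n·r_full / (1 + (n − 1)·r_full) = 0.9261 / 1.0842 ≈ 0.8542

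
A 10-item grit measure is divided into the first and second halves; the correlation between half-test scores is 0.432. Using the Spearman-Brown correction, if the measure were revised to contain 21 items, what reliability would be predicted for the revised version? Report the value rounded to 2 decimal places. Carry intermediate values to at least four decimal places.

0.76

Spearman-Brown correction (n = 2): r_full = 2·0.432/(1 + 0.432) = 0.6034
Then adjust to 21 items: n = 21/10 = 2.1000
r_new = n·r_full / (1 + (n − 1)·r_full) = 1.2671 / 1.6637 ≈ 0.7616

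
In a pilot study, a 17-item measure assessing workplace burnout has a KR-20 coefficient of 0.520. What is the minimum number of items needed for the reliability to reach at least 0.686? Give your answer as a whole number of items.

35

n = [0.686 × 0.480] / [0.520 × 0.314]
n = 0.329280 / 0.163280 ≈ 2.0167
Items needed = n × 17 = 2.0167 × 17 ≈ 34.28 → round up to 35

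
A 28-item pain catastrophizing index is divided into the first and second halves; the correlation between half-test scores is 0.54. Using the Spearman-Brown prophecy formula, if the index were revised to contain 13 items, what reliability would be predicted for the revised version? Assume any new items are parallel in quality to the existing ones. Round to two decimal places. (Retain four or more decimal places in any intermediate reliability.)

0.52

Spearman-Brown correction (n = 2): r_full = 2·0.54/(1 + 0.54) = 0.7013
Then adjust to 13 items: n = 13/28 = 0.4643
r_new = n·r_full / (1 + (n − 1)·r_full) = 0.3256 / 0.6243 ≈ 0.5215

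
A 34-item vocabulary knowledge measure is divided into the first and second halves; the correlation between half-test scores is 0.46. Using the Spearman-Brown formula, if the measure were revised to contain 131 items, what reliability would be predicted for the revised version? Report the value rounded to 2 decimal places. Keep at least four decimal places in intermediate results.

Full-test reliability from the split-half r: r_full = 2(0.46)/(1 + 0.46) = 0.6301
Length factor from 34 to 131 items: n = 131/34 = 3.8529
r_new = n·r_full / (1 + (n − 1)·r_full) = 2.4277 / 2.7976 ≈ 0.8678

0.87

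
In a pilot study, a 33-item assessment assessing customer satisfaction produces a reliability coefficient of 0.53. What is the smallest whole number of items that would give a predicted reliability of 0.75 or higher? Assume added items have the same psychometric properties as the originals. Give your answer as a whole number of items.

88

Rearranging the Spearman-Brown formula for n,
n = r_target (1 − r_old) / [ r_old (1 − r_target) ]
n = [0.75 × 0.47] / [0.53 × 0.25]
  = 0.3525 / 0.1325 = 2.6604
So the test needs 2.6604 × 33 ≈ 87.79 items; rounding up, 88.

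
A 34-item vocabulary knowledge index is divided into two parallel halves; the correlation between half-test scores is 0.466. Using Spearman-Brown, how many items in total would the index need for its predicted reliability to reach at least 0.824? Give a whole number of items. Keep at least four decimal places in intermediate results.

92

r_full = 2(0.466)/(1 + 0.466) = 0.6357
n = r_tgt(1 − r_full) / [r_full(1 − r_tgt)] = 0.824 × 0.3643 / (0.6357 × 0.176) ≈ 2.6830
Items = 2.6830 × 34 ≈ 91.22 → 92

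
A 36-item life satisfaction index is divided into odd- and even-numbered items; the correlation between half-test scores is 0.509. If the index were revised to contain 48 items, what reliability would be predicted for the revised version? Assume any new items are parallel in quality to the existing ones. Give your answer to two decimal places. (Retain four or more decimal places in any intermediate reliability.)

0.73

Spearman-Brown correction (n = 2): r_full = 2·0.509/(1 + 0.509) = 0.6746
Length factor from 36 to 48 items: n = 48/36 = 1.3333
r_new = n·r_full / (1 + (n − 1)·r_full) = 0.8994 / 1.2248 ≈ 0.7343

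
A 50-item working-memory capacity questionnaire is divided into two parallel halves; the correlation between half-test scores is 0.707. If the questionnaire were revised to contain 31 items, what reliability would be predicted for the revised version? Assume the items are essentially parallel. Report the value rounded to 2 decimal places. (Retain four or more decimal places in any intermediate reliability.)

0.75

First correct the split-half correlation to full-test reliability: r_full = 2 × 0.707 / (1 + 0.707) ≈ 0.8284
Length factor from 50 to 31 items: n = 31/50 = 0.6200
r_new = n·r_full / (1 + (n − 1)·r_full) = 0.5136 / 0.6852 ≈ 0.7496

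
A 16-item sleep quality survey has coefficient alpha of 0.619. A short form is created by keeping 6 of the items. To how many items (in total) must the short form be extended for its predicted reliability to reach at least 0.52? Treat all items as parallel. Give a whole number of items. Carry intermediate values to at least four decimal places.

First, r for the 6-item form: n = 6/16 = 0.3750, so r_6 = 0.3750·0.619/(1 + (0.3750 − 1)·0.619) = 0.3786
Length factor from the short form to reach 0.52: n' = 0.52(1 − 0.3786) / [0.3786(1 − 0.52)] ≈ 1.7781
Items = 1.7781 × 6 ≈ 10.67 → 11

11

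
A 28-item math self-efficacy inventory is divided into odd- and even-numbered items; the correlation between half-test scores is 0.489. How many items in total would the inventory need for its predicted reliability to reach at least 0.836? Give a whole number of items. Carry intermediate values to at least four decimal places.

r_full = 2(0.489)/(1 + 0.489) = 0.6568
Solve Spearman-Brown for n: n = 0.836(1 − 0.6568) / [0.6568(1 − 0.836)] = 2.6636
Items = 2.6636 × 28 ≈ 74.58 → 75

75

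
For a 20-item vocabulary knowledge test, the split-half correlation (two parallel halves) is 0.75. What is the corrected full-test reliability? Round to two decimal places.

Apply the Spearman-Brown correction with n = 2:
r_full = 2r_hh / (1 + r_hh) = 2 × 0.75 / (1 + 0.75)
r_full = 1.5000 / 1.7500 ≈ 0.8571

0.86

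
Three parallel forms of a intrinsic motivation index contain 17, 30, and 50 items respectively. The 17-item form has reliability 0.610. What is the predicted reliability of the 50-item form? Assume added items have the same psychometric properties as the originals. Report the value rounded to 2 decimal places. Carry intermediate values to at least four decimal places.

The 30-item form is not needed; work directly from the 17-item form with n = 50/17 = 2.9412.
r_{50} = n·r / (1 + (n − 1)·r) = 1.7941 / 2.1841 ≈ 0.8214

0.82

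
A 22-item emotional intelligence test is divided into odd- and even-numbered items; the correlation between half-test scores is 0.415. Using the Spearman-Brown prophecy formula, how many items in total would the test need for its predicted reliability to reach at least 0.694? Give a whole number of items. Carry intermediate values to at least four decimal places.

36

r_full = 2(0.415)/(1 + 0.415) = 0.5866
Solve Spearman-Brown for n: n = 0.694(1 − 0.5866) / [0.5866(1 − 0.694)] = 1.5983
Required items = 1.5983 × 22 = 35.16, so 36 items.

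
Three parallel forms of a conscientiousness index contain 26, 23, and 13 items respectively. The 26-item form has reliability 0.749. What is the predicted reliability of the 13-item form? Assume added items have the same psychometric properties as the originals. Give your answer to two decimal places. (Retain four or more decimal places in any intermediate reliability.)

Only the ratio of lengths matters: n = 13/26 = 0.5000
r_{13} = n·r / (1 + (n − 1)·r) = 0.3745 / 0.6255 ≈ 0.5987

0.60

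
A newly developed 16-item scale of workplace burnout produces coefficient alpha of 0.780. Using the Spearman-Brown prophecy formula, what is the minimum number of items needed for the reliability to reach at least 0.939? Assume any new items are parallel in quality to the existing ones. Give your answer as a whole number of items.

70

n = [0.939 × 0.220] / [0.780 × 0.061]
  = 0.206580 / 0.047580 = 4.3417
Items needed = n × 16 = 4.3417 × 16 ≈ 69.47 → round up to 70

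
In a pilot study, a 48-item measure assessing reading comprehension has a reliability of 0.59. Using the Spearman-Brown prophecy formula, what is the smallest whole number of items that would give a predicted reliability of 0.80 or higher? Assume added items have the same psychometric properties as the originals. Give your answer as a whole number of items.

134

Rearranging the Spearman-Brown formula for n,
n = r_target (1 − r_old) / [ r_old (1 − r_target) ]
n = [0.80 × 0.41] / [0.59 × 0.20]
  = 0.3280 / 0.1180 = 2.7797
2.7797 × 48 = 133.43 → 134 items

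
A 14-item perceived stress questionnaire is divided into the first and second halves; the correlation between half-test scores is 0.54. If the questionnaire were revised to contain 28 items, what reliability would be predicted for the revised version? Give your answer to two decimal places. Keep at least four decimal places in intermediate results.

Full-test reliability from the split-half r: r_full = 2(0.54)/(1 + 0.54) = 0.7013
Length factor from 14 to 28 items: n = 28/14 = 2.0000
r_new = n·r_full / (1 + (n − 1)·r_full) = 1.4026 / 1.7013 ≈ 0.8244

0.82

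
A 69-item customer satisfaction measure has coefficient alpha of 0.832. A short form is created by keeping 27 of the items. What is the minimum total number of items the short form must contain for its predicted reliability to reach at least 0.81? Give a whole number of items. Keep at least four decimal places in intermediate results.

60

Short-form reliability: n = 27/69 = 0.3913; r_27 = n·r/(1+(n−1)r) ≈ 0.6596
Then solve for n' with r_old = 0.6596, r_target = 0.81: n' = 0.81(1 − 0.6596)/[0.6596(1 − 0.81)] = 2.2001
Items = 2.2001 × 27 ≈ 59.40 → 60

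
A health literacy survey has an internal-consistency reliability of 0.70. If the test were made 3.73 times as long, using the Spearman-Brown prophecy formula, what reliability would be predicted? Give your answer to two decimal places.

0.90

r_new = 3.73·0.70 / [1 + (3.73 − 1)·0.70]
r_new = 2.6110 / 2.9110 ≈ 0.8969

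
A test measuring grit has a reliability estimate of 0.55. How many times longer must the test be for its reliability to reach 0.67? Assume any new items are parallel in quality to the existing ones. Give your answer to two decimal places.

Invert Spearman-Brown to solve for n:
n = r*(1 − r) / [ r (1 − r*) ]
n = 0.67 × (1 − 0.55) / [ 0.55 × (1 − 0.67) ]
  = 0.3015 / 0.1815 = 1.6612

1.66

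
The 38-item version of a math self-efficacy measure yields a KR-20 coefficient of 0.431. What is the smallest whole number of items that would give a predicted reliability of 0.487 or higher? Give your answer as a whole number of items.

n = 0.487 × (1 − 0.431) / [ 0.431 × (1 − 0.487) ]
n = 0.277103 / 0.221103 ≈ 1.2533
So the test needs 1.2533 × 38 ≈ 47.63 items; rounding up, 48.

48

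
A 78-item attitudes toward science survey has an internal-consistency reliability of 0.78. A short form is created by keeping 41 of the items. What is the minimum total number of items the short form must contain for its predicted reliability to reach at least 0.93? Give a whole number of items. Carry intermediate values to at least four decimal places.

293

First, r for the 41-item form: n = 41/78 = 0.5256, so r_41 = 0.5256·0.78/(1 + (0.5256 − 1)·0.78) = 0.6508
Then solve for n' with r_old = 0.6508, r_target = 0.93: n' = 0.93(1 − 0.6508)/[0.6508(1 − 0.93)] = 7.1287
Items = 7.1287 × 41 ≈ 292.28 → 293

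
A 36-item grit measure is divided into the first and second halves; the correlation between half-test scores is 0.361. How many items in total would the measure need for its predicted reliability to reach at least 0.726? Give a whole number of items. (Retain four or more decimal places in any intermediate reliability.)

r_full = 2(0.361)/(1 + 0.361) = 0.5305
n = r_tgt(1 − r_full) / [r_full(1 − r_tgt)] = 0.726 × 0.4695 / (0.5305 × 0.274) ≈ 2.3450
Required items = 2.3450 × 36 = 84.42, so 85 items.

85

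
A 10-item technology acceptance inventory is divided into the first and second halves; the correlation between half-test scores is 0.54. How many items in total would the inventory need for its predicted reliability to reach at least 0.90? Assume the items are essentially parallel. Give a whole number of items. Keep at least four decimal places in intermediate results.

39

Corrected full-test reliability: r_full = 2 × 0.54 / (1 + 0.54) ≈ 0.7013
n = r_tgt(1 − r_full) / [r_full(1 − r_tgt)] = 0.90 × 0.2987 / (0.7013 × 0.10) ≈ 3.8333
Items = 3.8333 × 10 ≈ 38.33 → 39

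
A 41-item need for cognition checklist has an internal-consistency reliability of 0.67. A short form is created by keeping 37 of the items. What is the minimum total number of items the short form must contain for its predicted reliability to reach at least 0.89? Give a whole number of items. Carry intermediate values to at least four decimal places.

164

First, r for the 37-item form: n = 37/41 = 0.9024, so r_37 = 0.9024·0.67/(1 + (0.9024 − 1)·0.67) = 0.6469
Then solve for n' with r_old = 0.6469, r_target = 0.89: n' = 0.89(1 − 0.6469)/[0.6469(1 − 0.89)] = 4.4163
Items = 4.4163 × 37 ≈ 163.40 → 164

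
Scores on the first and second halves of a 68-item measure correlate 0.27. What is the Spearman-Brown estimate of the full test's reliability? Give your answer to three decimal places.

Each half is half the length of the full test, so the full test is n = 2 times a half.
r_full = 2r_hh / (1 + r_hh) = 2 × 0.27 / (1 + 0.27)
r_full = 0.5400 / 1.2700 ≈ 0.4252

0.425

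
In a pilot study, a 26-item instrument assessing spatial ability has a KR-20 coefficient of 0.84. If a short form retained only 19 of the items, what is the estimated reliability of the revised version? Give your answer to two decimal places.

0.79

Length ratio n = 19/26 = 0.7308
By Spearman-Brown, r_new = n r / (1 + (n − 1) r).
r_new = (0.7308 × 0.84) / (1 + (0.7308 − 1) × 0.84)
     = 0.6139 / 0.7739 = 0.7933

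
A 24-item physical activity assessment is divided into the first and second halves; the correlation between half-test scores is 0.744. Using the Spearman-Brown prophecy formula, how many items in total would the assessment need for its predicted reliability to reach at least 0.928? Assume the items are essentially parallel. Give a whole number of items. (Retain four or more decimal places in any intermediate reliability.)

54

r_full = 2(0.744)/(1 + 0.744) = 0.8532
Solve Spearman-Brown for n: n = 0.928(1 − 0.8532) / [0.8532(1 − 0.928)] = 2.2176
Required items = 2.2176 × 24 = 53.22, so 54 items.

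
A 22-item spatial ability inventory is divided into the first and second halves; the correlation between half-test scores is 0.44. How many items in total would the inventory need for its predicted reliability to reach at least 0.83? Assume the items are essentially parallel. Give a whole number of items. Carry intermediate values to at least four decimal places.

Corrected full-test reliability: r_full = 2 × 0.44 / (1 + 0.44) ≈ 0.6111
n = r_tgt(1 − r_full) / [r_full(1 − r_tgt)] = 0.83 × 0.3889 / (0.6111 × 0.17) ≈ 3.1071
Items = 3.1071 × 22 ≈ 68.36 → 69

69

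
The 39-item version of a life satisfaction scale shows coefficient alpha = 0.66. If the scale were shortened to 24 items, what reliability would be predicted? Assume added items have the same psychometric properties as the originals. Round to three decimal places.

n = 24/39 = 0.6154
Spearman-Brown: r_new = n·r / (1 + (n − 1)·r)
r_new = 0.6154·0.66 / [1 + (0.6154 − 1)·0.66]
r_new = 0.4062 / 0.7462 ≈ 0.5444

0.544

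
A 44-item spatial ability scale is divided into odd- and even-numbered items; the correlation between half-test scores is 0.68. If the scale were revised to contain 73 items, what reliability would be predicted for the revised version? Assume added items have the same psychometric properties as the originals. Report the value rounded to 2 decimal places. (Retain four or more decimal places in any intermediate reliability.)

0.88

Spearman-Brown correction (n = 2): r_full = 2·0.68/(1 + 0.68) = 0.8095
Then adjust to 73 items: n = 73/44 = 1.6591
r_new = n·r_full / (1 + (n − 1)·r_full) = 1.3430 / 1.5335 ≈ 0.8758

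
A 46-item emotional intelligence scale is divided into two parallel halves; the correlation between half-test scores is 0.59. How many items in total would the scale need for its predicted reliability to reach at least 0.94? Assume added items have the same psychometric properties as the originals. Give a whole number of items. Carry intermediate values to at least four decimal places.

251

r_full = 2(0.59)/(1 + 0.59) = 0.7421
Solve Spearman-Brown for n: n = 0.94(1 − 0.7421) / [0.7421(1 − 0.94)] = 5.4446
Required items = 5.4446 × 46 = 250.45, so 251 items.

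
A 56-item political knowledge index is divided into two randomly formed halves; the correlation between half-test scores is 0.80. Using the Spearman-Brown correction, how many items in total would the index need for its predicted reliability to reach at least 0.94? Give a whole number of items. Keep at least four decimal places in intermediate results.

Corrected full-test reliability: r_full = 2 × 0.80 / (1 + 0.80) ≈ 0.8889
Solve Spearman-Brown for n: n = 0.94(1 − 0.8889) / [0.8889(1 − 0.94)] = 1.9581
Required items = 1.9581 × 56 = 109.65, so 110 items.

110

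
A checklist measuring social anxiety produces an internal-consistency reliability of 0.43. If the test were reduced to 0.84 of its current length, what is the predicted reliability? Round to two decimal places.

Apply the Spearman-Brown prophecy formula, r' = nr / [1 + (n − 1)r]:
r_new = 0.84·0.43 / [1 + (0.84 − 1)·0.43]
r_new = 0.3612 / 0.9312 ≈ 0.3879

0.39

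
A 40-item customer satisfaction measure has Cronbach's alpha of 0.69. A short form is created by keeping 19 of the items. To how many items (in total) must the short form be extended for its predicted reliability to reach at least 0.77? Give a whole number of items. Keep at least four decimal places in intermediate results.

First, r for the 19-item form: n = 19/40 = 0.4750, so r_19 = 0.4750·0.69/(1 + (0.4750 − 1)·0.69) = 0.5139
Then solve for n' with r_old = 0.5139, r_target = 0.77: n' = 0.77(1 − 0.5139)/[0.5139(1 − 0.77)] = 3.1667
Items = 3.1667 × 19 ≈ 60.17 → 61

61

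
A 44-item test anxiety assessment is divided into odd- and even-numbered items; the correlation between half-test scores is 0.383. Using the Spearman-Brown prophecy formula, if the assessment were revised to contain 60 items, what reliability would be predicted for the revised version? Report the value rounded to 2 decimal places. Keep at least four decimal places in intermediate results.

First correct the split-half correlation to full-test reliability: r_full = 2 × 0.383 / (1 + 0.383) ≈ 0.5539
Then adjust to 60 items: n = 60/44 = 1.3636
r_new = n·r_full / (1 + (n − 1)·r_full) = 0.7553 / 1.2014 ≈ 0.6287

0.63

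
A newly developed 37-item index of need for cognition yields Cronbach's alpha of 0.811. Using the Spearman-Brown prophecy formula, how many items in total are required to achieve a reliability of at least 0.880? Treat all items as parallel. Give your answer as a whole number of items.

64

Invert Spearman-Brown to solve for n:
n = r_target (1 − r_old) / [ r_old (1 − r_target) ]
n = [0.880 × 0.189] / [0.811 × 0.120]
  = 0.166320 / 0.097320 = 1.7090
1.7090 × 37 = 63.23 → 64 items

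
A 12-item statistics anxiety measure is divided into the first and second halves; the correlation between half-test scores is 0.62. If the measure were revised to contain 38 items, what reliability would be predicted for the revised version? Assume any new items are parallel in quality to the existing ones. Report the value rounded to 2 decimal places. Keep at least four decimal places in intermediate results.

0.91

Spearman-Brown correction (n = 2): r_full = 2·0.62/(1 + 0.62) = 0.7654
Length factor from 12 to 38 items: n = 38/12 = 3.1667
r_new = n·r_full / (1 + (n − 1)·r_full) = 2.4238 / 2.6584 ≈ 0.9118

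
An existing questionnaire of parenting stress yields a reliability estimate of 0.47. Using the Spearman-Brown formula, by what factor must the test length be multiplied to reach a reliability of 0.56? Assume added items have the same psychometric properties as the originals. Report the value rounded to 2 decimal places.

1.44

Invert Spearman-Brown to solve for n:
n = r*(1 − r) / [ r (1 − r*) ]
n = 0.56(1 − 0.47) / [0.47(1 − 0.56)]
n = 0.2968 / 0.2068 ≈ 1.4352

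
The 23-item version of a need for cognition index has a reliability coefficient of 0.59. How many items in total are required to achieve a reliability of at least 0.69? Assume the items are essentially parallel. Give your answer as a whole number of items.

Spearman-Brown solved for the length factor n:
n = r_target (1 − r_old) / [ r_old (1 − r_target) ]
n = 0.69(1 − 0.59) / [0.59(1 − 0.69)]
n = 0.2829 / 0.1829 ≈ 1.5467
Items needed = n × 23 = 1.5467 × 23 ≈ 35.57 → round up to 36

36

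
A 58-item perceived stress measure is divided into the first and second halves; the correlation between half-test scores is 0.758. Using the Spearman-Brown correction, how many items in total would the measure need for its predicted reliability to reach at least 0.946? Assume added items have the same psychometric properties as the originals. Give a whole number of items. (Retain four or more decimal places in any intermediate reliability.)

r_full = 2(0.758)/(1 + 0.758) = 0.8623
n = r_tgt(1 − r_full) / [r_full(1 − r_tgt)] = 0.946 × 0.1377 / (0.8623 × 0.054) ≈ 2.7975
Required items = 2.7975 × 58 = 162.25, so 163 items.

163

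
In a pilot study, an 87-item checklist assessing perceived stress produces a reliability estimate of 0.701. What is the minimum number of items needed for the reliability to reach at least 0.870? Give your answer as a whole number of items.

n = 0.870(1 − 0.701) / [0.701(1 − 0.870)]
  = 0.260130 / 0.091130 = 2.8545
Items needed = n × 87 = 2.8545 × 87 ≈ 248.34 → round up to 249

249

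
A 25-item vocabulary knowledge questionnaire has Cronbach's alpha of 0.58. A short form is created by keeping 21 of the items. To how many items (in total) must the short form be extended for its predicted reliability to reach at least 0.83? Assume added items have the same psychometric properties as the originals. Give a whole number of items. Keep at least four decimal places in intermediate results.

89

First, r for the 21-item form: n = 21/25 = 0.8400, so r_21 = 0.8400·0.58/(1 + (0.8400 − 1)·0.58) = 0.5370
Then solve for n' with r_old = 0.5370, r_target = 0.83: n' = 0.83(1 − 0.5370)/[0.5370(1 − 0.83)] = 4.2096
Items = 4.2096 × 21 ≈ 88.40 → 89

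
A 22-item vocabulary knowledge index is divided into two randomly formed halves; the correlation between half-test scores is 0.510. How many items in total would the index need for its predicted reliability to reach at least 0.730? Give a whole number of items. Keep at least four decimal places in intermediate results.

29

Corrected full-test reliability: r_full = 2 × 0.510 / (1 + 0.510) ≈ 0.6755
Solve Spearman-Brown for n: n = 0.730(1 − 0.6755) / [0.6755(1 − 0.730)] = 1.2988
Items = 1.2988 × 22 ≈ 28.57 → 29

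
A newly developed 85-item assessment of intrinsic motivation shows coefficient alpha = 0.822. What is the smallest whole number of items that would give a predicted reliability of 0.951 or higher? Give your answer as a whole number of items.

n = [0.951 × 0.178] / [0.822 × 0.049]
n = 0.169278 / 0.040278 ≈ 4.2027
4.2027 × 85 = 357.23 → 358 items

358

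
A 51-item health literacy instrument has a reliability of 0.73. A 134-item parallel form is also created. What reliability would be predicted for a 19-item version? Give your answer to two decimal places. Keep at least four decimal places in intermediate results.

The 134-item form is not needed; work directly from the 51-item form with n = 19/51 = 0.3725.
r_{19} = n·r / (1 + (n − 1)·r) = 0.2719 / 0.5419 ≈ 0.5018

0.50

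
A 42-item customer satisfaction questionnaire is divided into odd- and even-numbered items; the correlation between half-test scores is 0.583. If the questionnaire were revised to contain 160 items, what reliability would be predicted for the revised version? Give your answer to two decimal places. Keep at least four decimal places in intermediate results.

Spearman-Brown correction (n = 2): r_full = 2·0.583/(1 + 0.583) = 0.7366
Then adjust to 160 items: n = 160/42 = 3.8095
r_new = n·r_full / (1 + (n − 1)·r_full) = 2.8061 / 3.0695 ≈ 0.9142

0.91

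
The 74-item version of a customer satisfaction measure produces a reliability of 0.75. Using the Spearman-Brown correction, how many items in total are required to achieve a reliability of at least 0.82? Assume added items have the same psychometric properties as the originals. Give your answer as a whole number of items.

113

Invert Spearman-Brown to solve for n:
n = r_target (1 − r_old) / [ r_old (1 − r_target) ]
n = 0.82 × (1 − 0.75) / [ 0.75 × (1 − 0.82) ]
  = 0.2050 / 0.1350 = 1.5185
1.5185 × 74 = 112.37 → 113 items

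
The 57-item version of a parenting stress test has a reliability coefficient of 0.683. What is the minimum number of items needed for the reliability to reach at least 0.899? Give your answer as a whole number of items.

Spearman-Brown solved for the length factor n:
n = r*(1 − r) / [ r (1 − r*) ]
n = [0.899 × 0.317] / [0.683 × 0.101]
  = 0.284983 / 0.068983 = 4.1312
4.1312 × 57 = 235.48 → 236 items

236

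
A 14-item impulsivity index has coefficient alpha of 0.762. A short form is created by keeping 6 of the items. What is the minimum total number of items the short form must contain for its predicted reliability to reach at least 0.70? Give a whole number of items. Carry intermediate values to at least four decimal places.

11

Short-form reliability: n = 6/14 = 0.4286; r_6 = n·r/(1+(n−1)r) ≈ 0.5785
Then solve for n' with r_old = 0.5785, r_target = 0.70: n' = 0.70(1 − 0.5785)/[0.5785(1 − 0.70)] = 1.7001
Total items = 1.7001 × 6 = 10.20, rounded up to 11.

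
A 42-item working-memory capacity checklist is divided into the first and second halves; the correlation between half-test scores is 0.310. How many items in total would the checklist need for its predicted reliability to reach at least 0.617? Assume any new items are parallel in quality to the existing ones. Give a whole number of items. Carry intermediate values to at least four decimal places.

r_full = 2(0.310)/(1 + 0.310) = 0.4733
n = r_tgt(1 − r_full) / [r_full(1 − r_tgt)] = 0.617 × 0.5267 / (0.4733 × 0.383) ≈ 1.7927
Items = 1.7927 × 42 ≈ 75.29 → 76

76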